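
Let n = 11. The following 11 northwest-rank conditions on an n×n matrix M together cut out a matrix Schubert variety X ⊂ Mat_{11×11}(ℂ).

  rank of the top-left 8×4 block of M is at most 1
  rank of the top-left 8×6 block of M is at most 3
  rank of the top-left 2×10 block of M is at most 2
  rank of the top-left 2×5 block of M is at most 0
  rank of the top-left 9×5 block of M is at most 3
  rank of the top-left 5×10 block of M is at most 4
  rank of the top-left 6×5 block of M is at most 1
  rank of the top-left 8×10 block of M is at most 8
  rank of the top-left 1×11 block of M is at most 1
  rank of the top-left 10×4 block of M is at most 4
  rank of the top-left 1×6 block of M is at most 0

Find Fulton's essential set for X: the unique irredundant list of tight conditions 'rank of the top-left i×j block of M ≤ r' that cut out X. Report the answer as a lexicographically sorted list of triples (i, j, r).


Rank table r_w(11×11) implied by the 11 constraints:

  R[1]: 0 0 0 0 0 0 1 1 1 1 1
  R[2]: 0 0 0 0 0 1 2 2 2 2 2
  R[3]: 1 1 1 1 1 2 3 3 3 3 3
  R[4]: 1 1 1 1 1 2 3 4 4 4 4
  R[5]: 1 1 1 1 1 2 3 4 4 4 5
  R[6]: 1 1 1 1 1 2 3 4 5 5 6
  R[7]: 1 1 1 1 2 3 4 5 6 6 7
  R[8]: 1 1 1 1 2 3 4 5 6 7 8
  R[9]: 1 2 2 2 3 4 5 6 7 8 9
  R[10]: 1 2 3 3 4 5 6 7 8 9 10
  R[11]: 1 2 3 4 5 6 7 8 9 10 11

reading off 1-entries of Δ²R: w = (7, 6, 1, 8, 11, 9, 5, 10, 2, 3, 4).

Rothe diagram D(w) (31 cells), 5 SE-corners (essential conditions):

[(1, 6, 0), (2, 5, 0), (5, 10, 4), (6, 5, 1), (8, 4, 1)]


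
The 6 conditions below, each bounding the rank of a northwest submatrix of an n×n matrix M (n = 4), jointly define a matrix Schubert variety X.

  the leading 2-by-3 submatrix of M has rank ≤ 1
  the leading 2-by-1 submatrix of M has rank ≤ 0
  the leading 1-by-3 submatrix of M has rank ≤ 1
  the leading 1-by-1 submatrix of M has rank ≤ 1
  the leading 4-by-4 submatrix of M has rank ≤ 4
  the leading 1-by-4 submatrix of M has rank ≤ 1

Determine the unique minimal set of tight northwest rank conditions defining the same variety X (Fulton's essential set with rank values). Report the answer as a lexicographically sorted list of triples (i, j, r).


Recovering R(i,j) via the rank-extension bound from the 6 conditions:

  row 1: 0, 1, 1, 1
  row 2: 0, 1, 1, 2
  row 3: 1, 2, 2, 3
  row 4: 1, 2, 3, 4

hence w(1..4) = (2, 4, 1, 3).

|D(w)|=3, |Ess(w)|=2:

[(2, 1, 0), (2, 3, 1)]


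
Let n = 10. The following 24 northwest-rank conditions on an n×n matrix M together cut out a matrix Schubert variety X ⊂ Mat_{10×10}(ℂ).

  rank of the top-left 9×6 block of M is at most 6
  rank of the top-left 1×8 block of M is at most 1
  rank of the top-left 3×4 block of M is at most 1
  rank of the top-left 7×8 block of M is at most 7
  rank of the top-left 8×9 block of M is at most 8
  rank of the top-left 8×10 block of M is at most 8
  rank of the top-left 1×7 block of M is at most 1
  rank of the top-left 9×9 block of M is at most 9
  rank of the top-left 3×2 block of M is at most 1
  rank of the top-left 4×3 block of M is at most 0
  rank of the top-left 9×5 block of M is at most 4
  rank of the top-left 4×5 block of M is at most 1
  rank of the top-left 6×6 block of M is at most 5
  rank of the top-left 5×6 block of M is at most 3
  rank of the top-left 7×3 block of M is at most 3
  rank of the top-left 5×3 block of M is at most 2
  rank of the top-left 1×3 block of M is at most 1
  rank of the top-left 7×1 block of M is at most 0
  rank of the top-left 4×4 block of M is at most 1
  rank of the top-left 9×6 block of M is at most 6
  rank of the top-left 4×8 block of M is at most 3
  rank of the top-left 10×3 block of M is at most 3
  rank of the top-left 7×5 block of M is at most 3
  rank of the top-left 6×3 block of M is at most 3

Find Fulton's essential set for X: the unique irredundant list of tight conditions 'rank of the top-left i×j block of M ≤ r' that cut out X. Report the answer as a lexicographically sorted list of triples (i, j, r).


Rank table r_w(10×10) implied by the 24 constraints:

  i=1: 0  0  0  1  1  1  1  1  1  1
  i=2: 0  0  0  1  1  2  2  2  2  2
  i=3: 0  0  0  1  1  2  3  3  3  3
  i=4: 0  0  0  1  1  2  3  3  4  4
  i=5: 0  1  1  2  2  3  4  4  5  5
  i=6: 0  1  2  3  3  4  5  5  6  6
  i=7: 0  1  2  3  3  4  5  6  7  7
  i=8: 1  2  3  4  4  5  6  7  8  8
  i=9: 1  2  3  4  4  5  6  7  8  9
  i=10: 1  2  3  4  5  6  7  8  9  10

giving w = (4, 6, 7, 9, 2, 3, 8, 1, 10, 5) via Δ²R.

|D(w)|=21, |Ess(w)|=6:

[(4, 3, 0), (4, 5, 1), (4, 8, 3), (7, 1, 0), (7, 5, 3), (9, 5, 4)]


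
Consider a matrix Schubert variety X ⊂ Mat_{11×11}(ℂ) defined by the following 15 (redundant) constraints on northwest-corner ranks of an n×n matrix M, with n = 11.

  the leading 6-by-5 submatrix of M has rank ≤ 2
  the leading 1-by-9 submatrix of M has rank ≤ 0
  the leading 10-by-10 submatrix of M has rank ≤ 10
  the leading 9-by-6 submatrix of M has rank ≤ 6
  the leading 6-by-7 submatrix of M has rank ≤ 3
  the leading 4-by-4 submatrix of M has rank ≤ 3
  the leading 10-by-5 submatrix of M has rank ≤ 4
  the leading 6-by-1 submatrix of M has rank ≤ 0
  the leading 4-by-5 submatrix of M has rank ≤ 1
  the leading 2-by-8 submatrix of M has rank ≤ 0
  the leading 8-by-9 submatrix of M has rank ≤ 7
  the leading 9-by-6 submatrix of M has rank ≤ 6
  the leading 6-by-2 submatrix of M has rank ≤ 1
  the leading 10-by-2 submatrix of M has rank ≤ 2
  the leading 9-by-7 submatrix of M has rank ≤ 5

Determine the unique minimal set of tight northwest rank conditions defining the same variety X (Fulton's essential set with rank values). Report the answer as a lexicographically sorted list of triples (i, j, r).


Computing R[i][j] = min implied NW-rank bound (n=11, 15 conditions):

  row 1: 0 0 0 0 0 0 0 0 0 1 1
  row 2: 0 0 0 0 0 0 0 0 1 2 2
  row 3: 0 1 1 1 1 1 1 1 2 3 3
  row 4: 0 1 1 1 1 2 2 2 3 4 4
  row 5: 0 1 2 2 2 3 3 3 4 5 5
  row 6: 0 1 2 2 2 3 3 4 5 6 6
  row 7: 1 2 3 3 3 4 4 5 6 7 7
  row 8: 1 2 3 4 4 5 5 6 7 8 8
  row 9: 1 2 3 4 4 5 5 6 7 8 9
  row 10: 1 2 3 4 4 5 6 7 8 9 10
  row 11: 1 2 3 4 5 6 7 8 9 10 11

hence w(1..11) = (10, 9, 2, 6, 3, 8, 1, 4, 11, 7, 5).

D(w) has 30 cells with 8 SE-corners; essential set:

[(1, 9, 0), (2, 8, 0), (4, 5, 1), (6, 1, 0), (6, 5, 2), (6, 7, 3), (9, 7, 5), (10, 5, 4)]


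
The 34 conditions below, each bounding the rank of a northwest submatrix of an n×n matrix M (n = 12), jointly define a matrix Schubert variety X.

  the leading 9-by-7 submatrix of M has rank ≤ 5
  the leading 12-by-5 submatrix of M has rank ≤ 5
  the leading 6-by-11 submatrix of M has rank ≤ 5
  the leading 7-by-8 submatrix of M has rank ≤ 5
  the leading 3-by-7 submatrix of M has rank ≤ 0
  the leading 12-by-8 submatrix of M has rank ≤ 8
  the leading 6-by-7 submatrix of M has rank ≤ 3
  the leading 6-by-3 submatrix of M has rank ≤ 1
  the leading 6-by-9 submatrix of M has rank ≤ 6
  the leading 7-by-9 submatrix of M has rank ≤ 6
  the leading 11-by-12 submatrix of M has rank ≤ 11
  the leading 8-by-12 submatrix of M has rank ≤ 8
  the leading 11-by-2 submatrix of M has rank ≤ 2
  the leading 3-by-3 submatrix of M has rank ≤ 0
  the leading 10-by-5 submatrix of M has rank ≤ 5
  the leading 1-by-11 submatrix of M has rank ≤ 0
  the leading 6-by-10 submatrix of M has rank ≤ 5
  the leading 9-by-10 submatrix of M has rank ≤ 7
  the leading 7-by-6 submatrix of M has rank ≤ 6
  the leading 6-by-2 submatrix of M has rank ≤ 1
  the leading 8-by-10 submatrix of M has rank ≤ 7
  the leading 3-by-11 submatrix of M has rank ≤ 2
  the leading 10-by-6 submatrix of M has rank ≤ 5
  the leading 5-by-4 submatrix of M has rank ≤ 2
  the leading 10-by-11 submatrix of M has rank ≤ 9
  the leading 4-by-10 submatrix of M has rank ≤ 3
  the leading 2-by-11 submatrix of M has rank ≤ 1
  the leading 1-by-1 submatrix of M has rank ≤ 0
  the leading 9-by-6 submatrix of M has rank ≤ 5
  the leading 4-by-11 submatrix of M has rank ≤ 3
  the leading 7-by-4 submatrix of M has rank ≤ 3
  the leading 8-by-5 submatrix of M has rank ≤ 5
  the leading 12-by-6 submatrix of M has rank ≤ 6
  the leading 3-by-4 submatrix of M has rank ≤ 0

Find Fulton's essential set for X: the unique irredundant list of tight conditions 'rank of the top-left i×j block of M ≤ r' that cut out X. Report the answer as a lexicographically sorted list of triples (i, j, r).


Reconstructing r_w from the 34 given conditions:

  R[1]: 0 | 0 | 0 | 0 | 0 | 0 | 0 | 0 | 0 | 0 | 0 | 1
  R[2]: 0 | 0 | 0 | 0 | 0 | 0 | 0 | 1 | 1 | 1 | 1 | 2
  R[3]: 0 | 0 | 0 | 0 | 0 | 0 | 0 | 1 | 2 | 2 | 2 | 3
  R[4]: 1 | 1 | 1 | 1 | 1 | 1 | 1 | 2 | 3 | 3 | 3 | 4
  R[5]: 1 | 1 | 1 | 2 | 2 | 2 | 2 | 3 | 4 | 4 | 4 | 5
  R[6]: 1 | 1 | 1 | 2 | 3 | 3 | 3 | 4 | 5 | 5 | 5 | 6
  R[7]: 1 | 2 | 2 | 3 | 4 | 4 | 4 | 5 | 6 | 6 | 6 | 7
  R[8]: 1 | 2 | 3 | 4 | 5 | 5 | 5 | 6 | 7 | 7 | 7 | 8
  R[9]: 1 | 2 | 3 | 4 | 5 | 5 | 5 | 6 | 7 | 7 | 8 | 9
  R[10]: 1 | 2 | 3 | 4 | 5 | 5 | 6 | 7 | 8 | 8 | 9 | 10
  R[11]: 1 | 2 | 3 | 4 | 5 | 6 | 7 | 8 | 9 | 9 | 10 | 11
  R[12]: 1 | 2 | 3 | 4 | 5 | 6 | 7 | 8 | 9 | 10 | 11 | 12

reading off 1-entries of Δ²R: w = (12, 8, 9, 1, 4, 5, 2, 3, 11, 7, 6, 10).

D(w) has 33 cells with 6 SE-corners; essential set:

[(1, 11, 0), (3, 7, 0), (6, 3, 1), (9, 7, 5), (9, 10, 7), (10, 6, 5)]


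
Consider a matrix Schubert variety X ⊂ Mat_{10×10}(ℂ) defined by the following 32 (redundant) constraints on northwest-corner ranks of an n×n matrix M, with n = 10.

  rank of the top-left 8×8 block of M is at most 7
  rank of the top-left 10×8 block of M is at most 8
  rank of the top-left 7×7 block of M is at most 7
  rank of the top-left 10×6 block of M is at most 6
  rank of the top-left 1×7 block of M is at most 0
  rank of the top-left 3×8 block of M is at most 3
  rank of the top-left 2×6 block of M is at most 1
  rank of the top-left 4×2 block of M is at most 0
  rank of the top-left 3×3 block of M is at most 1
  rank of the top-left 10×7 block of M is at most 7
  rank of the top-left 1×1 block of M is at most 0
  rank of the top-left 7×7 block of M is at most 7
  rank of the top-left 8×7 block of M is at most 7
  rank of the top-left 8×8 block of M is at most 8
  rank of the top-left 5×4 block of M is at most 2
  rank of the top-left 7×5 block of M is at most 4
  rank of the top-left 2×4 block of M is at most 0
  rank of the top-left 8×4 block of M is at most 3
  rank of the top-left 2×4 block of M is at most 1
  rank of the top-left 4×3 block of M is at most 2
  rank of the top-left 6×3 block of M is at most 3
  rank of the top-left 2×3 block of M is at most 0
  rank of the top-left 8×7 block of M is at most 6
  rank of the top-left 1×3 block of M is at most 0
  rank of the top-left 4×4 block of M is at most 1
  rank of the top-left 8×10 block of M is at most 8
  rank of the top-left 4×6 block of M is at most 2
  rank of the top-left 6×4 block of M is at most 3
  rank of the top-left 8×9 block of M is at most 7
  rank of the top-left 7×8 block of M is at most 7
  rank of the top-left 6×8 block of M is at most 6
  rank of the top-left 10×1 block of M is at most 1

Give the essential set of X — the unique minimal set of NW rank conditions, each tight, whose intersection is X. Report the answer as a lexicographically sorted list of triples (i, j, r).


Reconstructing r_w from the 32 given conditions:

  i=1: 0 | 0 | 0 | 0 | 0 | 0 | 0 | 1 | 1 | 1
  i=2: 0 | 0 | 0 | 0 | 1 | 1 | 1 | 2 | 2 | 2
  i=3: 0 | 0 | 1 | 1 | 2 | 2 | 2 | 3 | 3 | 3
  i=4: 0 | 0 | 1 | 1 | 2 | 2 | 3 | 4 | 4 | 4
  i=5: 1 | 1 | 2 | 2 | 3 | 3 | 4 | 5 | 5 | 5
  i=6: 1 | 2 | 3 | 3 | 4 | 4 | 5 | 6 | 6 | 6
  i=7: 1 | 2 | 3 | 3 | 4 | 5 | 6 | 7 | 7 | 7
  i=8: 1 | 2 | 3 | 3 | 4 | 5 | 6 | 7 | 7 | 8
  i=9: 1 | 2 | 3 | 4 | 5 | 6 | 7 | 8 | 8 | 9
  i=10: 1 | 2 | 3 | 4 | 5 | 6 | 7 | 8 | 9 | 10

so w = (8, 5, 3, 7, 1, 2, 6, 10, 4, 9).

Rothe diagram D(w) (20 cells), 7 SE-corners (essential conditions):

[(1, 7, 0), (2, 4, 0), (4, 2, 0), (4, 4, 1), (4, 6, 2), (8, 4, 3), (8, 9, 7)]


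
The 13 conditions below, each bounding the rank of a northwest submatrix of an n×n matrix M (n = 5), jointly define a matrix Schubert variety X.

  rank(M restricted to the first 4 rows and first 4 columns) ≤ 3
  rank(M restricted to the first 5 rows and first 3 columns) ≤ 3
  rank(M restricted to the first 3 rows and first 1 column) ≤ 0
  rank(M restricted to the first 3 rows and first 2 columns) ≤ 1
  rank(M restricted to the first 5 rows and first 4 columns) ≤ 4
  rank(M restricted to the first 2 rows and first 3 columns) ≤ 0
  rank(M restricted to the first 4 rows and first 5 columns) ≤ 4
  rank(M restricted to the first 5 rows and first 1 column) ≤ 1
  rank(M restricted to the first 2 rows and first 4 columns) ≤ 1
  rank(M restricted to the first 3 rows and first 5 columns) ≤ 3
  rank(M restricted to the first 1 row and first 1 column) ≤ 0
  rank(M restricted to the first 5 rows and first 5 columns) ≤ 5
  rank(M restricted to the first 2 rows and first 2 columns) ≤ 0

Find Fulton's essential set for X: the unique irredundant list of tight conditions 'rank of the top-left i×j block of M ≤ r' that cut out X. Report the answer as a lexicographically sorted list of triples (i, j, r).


Computing R[i][j] = min implied NW-rank bound (n=5, 13 conditions):

  i=1: 0 | 0 | 0 | 1 | 1
  i=2: 0 | 0 | 0 | 1 | 2
  i=3: 0 | 1 | 1 | 2 | 3
  i=4: 1 | 2 | 2 | 3 | 4
  i=5: 1 | 2 | 3 | 4 | 5

so w = (4, 5, 2, 1, 3).

2 SE-corners of the 7-cell Rothe diagram give Ess(w):

[(2, 3, 0), (3, 1, 0)]


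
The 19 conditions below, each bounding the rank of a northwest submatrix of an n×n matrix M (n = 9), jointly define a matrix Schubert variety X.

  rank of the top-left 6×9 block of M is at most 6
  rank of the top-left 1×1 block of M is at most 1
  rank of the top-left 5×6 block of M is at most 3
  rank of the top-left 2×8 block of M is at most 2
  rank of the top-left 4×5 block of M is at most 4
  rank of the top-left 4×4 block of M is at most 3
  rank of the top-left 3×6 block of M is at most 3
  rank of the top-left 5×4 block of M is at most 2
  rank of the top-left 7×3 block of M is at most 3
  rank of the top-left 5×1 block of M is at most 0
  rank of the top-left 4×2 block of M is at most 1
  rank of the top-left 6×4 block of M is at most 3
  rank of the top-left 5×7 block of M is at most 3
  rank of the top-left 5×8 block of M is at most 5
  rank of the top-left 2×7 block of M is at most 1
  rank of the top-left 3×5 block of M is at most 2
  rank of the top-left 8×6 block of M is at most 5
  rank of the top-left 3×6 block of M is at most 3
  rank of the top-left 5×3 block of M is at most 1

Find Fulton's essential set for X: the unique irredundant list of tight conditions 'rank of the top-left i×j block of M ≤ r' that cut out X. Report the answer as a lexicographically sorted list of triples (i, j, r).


Computing R[i][j] = min implied NW-rank bound (n=9, 19 conditions):

  i=1: 0  1  1  1  1  1  1  1  1
  i=2: 0  1  1  1  1  1  1  2  2
  i=3: 0  1  1  2  2  2  2  3  3
  i=4: 0  1  1  2  3  3  3  4  4
  i=5: 0  1  1  2  3  3  3  4  5
  i=6: 1  2  2  3  4  4  4  5  6
  i=7: 1  2  3  4  5  5  5  6  7
  i=8: 1  2  3  4  5  5  6  7  8
  i=9: 1  2  3  4  5  6  7  8  9

so w = (2, 8, 4, 5, 9, 1, 3, 7, 6).

ℓ(w)=16; the 5 essential cells (i,j,r):

[(2, 7, 1), (5, 1, 0), (5, 3, 1), (5, 7, 3), (8, 6, 5)]


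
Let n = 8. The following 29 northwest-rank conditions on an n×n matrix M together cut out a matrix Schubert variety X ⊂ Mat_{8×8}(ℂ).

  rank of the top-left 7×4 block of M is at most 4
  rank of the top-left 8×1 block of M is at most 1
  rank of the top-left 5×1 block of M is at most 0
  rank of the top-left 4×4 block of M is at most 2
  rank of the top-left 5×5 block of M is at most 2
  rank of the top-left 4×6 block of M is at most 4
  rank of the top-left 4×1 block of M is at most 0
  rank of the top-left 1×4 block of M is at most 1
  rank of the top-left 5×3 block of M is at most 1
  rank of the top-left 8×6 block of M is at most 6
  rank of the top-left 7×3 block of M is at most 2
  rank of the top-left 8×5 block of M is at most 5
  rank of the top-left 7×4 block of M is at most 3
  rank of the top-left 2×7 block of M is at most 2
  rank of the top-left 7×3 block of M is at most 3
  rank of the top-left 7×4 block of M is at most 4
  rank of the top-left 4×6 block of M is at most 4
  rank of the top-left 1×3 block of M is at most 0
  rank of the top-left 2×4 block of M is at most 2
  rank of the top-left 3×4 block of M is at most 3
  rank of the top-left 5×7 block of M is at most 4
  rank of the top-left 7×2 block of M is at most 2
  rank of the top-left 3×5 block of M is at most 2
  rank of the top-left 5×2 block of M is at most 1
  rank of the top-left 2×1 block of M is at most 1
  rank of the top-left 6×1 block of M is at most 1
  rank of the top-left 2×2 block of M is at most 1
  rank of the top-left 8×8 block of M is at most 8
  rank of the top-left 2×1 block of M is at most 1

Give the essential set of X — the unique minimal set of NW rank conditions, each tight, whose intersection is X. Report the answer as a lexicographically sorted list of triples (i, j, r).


Rank table r_w(8×8) implied by the 29 constraints:

  i=1: 0  0  0  1  1  1  1  1
  i=2: 0  1  1  2  2  2  2  2
  i=3: 0  1  1  2  2  3  3  3
  i=4: 0  1  1  2  2  3  4  4
  i=5: 0  1  1  2  2  3  4  5
  i=6: 1  2  2  3  3  4  5  6
  i=7: 1  2  2  3  4  5  6  7
  i=8: 1  2  3  4  5  6  7  8

second differences of R give the permutation w = (4, 2, 6, 7, 8, 1, 5, 3).

ℓ(w)=14; the 5 essential cells (i,j,r):

[(1, 3, 0), (5, 1, 0), (5, 3, 1), (5, 5, 2), (7, 3, 2)]


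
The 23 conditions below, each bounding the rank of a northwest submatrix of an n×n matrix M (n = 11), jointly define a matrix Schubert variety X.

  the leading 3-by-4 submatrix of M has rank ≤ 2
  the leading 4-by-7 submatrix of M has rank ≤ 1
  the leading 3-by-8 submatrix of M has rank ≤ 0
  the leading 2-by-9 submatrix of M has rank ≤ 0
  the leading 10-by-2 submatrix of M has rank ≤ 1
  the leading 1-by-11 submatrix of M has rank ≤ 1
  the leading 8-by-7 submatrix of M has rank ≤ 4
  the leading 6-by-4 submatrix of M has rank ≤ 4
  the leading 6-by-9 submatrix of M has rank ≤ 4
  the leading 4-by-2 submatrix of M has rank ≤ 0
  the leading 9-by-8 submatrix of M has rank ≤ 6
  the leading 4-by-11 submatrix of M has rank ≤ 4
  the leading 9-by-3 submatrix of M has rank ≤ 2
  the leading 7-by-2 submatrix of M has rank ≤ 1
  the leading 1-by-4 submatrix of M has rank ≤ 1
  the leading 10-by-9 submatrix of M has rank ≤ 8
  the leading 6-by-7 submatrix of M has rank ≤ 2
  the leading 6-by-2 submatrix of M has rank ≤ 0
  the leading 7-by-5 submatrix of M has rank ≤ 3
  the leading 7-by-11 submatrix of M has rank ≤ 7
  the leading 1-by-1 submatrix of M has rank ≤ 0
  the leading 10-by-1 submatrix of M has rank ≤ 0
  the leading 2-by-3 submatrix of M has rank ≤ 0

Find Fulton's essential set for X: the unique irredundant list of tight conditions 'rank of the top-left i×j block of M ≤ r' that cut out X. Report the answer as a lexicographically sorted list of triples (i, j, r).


Recovering R(i,j) via the rank-extension bound from the 23 conditions:

  R[1]: 0  0  0  0  0  0  0  0  0  1  1
  R[2]: 0  0  0  0  0  0  0  0  0  1  2
  R[3]: 0  0  0  0  0  0  0  0  1  2  3
  R[4]: 0  0  1  1  1  1  1  1  2  3  4
  R[5]: 0  0  1  2  2  2  2  2  3  4  5
  R[6]: 0  0  1  2  2  2  2  3  4  5  6
  R[7]: 0  1  2  3  3  3  3  4  5  6  7
  R[8]: 0  1  2  3  4  4  4  5  6  7  8
  R[9]: 0  1  2  3  4  5  5  6  7  8  9
  R[10]: 0  1  2  3  4  5  6  7  8  9  10
  R[11]: 1  2  3  4  5  6  7  8  9  10  11

second differences of R give the permutation w = (10, 11, 9, 3, 4, 8, 2, 5, 6, 7, 1).

ℓ(w)=39; the 5 essential cells (i,j,r):

[(2, 9, 0), (3, 8, 0), (6, 2, 0), (6, 7, 2), (10, 1, 0)]


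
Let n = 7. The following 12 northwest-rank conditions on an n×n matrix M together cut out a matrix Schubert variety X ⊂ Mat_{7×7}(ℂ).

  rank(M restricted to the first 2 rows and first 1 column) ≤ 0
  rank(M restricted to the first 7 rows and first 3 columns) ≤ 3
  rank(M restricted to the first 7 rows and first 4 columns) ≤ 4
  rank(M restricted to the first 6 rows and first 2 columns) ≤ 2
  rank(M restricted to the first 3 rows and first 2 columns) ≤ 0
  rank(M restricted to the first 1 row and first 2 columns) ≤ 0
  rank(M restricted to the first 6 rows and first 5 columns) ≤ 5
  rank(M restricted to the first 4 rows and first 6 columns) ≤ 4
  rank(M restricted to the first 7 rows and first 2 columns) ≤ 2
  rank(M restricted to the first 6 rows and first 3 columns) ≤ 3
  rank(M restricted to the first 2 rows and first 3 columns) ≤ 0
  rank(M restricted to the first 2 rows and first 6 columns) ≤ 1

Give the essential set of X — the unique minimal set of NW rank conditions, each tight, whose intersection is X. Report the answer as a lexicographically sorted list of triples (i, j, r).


Reconstructing r_w from the 12 given conditions:

  R[1]: 0  0  0  1  1  1  1
  R[2]: 0  0  0  1  1  1  2
  R[3]: 0  0  1  2  2  2  3
  R[4]: 1  1  2  3  3  3  4
  R[5]: 1  2  3  4  4  4  5
  R[6]: 1  2  3  4  5  5  6
  R[7]: 1  2  3  4  5  6  7

so w = (4, 7, 3, 1, 2, 5, 6).

|D(w)|=10, |Ess(w)|=3:

[(2, 3, 0), (2, 6, 1), (3, 2, 0)]


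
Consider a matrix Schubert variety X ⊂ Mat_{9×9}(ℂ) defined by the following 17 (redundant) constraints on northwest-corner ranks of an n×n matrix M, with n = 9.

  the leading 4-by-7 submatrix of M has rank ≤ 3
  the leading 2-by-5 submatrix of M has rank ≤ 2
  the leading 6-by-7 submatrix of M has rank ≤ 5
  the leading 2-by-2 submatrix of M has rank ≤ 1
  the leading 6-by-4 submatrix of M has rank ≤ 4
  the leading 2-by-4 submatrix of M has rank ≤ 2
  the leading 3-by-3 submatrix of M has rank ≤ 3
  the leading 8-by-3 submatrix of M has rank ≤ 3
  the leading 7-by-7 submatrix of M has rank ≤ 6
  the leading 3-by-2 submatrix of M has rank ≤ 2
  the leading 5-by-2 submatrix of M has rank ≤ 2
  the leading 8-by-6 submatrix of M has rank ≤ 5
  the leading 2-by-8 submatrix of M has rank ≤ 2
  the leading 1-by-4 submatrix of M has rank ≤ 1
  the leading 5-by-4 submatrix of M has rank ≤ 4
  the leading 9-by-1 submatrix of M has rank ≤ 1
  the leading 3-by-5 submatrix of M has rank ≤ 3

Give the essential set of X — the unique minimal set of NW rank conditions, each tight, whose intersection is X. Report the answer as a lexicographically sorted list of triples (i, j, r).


Propagating the 17 rank bounds to every northwest block:

  1, 1, 1, 1, 1, 1, 1, 1, 1
  1, 1, 2, 2, 2, 2, 2, 2, 2
  1, 2, 3, 3, 3, 3, 3, 3, 3
  1, 2, 3, 3, 3, 3, 3, 4, 4
  1, 2, 3, 4, 4, 4, 4, 5, 5
  1, 2, 3, 4, 5, 5, 5, 6, 6
  1, 2, 3, 4, 5, 5, 6, 7, 7
  1, 2, 3, 4, 5, 5, 6, 7, 8
  1, 2, 3, 4, 5, 6, 7, 8, 9

hence w(1..9) = (1, 3, 2, 8, 4, 5, 7, 9, 6).

Rothe diagram D(w) (7 cells), 3 SE-corners (essential conditions):

[(2, 2, 1), (4, 7, 3), (8, 6, 5)]


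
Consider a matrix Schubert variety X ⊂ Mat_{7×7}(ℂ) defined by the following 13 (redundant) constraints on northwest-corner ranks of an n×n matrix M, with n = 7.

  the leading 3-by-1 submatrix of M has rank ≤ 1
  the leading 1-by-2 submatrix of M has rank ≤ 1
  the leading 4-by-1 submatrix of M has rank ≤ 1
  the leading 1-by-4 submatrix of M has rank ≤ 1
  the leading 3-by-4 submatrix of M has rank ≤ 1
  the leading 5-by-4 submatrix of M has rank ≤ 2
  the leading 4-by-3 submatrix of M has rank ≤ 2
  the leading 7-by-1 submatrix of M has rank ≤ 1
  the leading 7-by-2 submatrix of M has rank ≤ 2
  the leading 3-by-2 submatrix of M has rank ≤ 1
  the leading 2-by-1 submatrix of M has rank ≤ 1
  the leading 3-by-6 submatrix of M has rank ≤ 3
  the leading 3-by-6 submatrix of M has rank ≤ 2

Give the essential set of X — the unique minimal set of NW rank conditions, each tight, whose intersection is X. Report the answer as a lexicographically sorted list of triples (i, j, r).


The tightest implied rank at each (i,j), from the 13 conditions:

  i=1: 1 1 1 1 1 1 1
  i=2: 1 1 1 1 2 2 2
  i=3: 1 1 1 1 2 2 3
  i=4: 1 2 2 2 3 3 4
  i=5: 1 2 2 2 3 4 5
  i=6: 1 2 3 3 4 5 6
  i=7: 1 2 3 4 5 6 7

so w = (1, 5, 7, 2, 6, 3, 4).

D(w) has 9 cells with 3 SE-corners; essential set:

[(3, 4, 1), (3, 6, 2), (5, 4, 2)]


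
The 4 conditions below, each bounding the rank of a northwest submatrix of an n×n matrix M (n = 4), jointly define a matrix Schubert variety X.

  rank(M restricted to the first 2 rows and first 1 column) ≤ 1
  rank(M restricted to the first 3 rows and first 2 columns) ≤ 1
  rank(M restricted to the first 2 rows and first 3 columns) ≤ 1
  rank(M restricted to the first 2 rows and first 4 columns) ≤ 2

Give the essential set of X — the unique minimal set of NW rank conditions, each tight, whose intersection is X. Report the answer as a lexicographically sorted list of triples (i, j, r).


Recovering R(i,j) via the rank-extension bound from the 4 conditions:

  R[1]: 1 1 1 1
  R[2]: 1 1 1 2
  R[3]: 1 1 2 3
  R[4]: 1 2 3 4

reading off 1-entries of Δ²R: w = (1, 4, 3, 2).

Rothe diagram D(w) (3 cells), 2 SE-corners (essential conditions):

[(2, 3, 1), (3, 2, 1)]


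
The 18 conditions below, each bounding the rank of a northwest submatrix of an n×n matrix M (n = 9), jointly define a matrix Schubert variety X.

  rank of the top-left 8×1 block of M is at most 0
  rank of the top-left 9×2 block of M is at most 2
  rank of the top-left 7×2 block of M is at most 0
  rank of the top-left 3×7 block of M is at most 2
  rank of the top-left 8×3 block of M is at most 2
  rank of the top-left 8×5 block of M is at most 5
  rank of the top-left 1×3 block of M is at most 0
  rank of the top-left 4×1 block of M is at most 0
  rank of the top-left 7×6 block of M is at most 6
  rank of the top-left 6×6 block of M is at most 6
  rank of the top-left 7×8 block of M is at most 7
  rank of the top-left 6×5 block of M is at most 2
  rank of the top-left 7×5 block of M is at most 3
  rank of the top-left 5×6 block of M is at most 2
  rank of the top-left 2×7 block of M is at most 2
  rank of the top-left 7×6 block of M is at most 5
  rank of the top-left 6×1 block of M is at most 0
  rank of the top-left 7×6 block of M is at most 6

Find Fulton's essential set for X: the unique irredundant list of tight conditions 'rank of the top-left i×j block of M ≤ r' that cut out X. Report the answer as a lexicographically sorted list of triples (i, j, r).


Reconstructing r_w from the 18 given conditions:

  R[1]: 0, 0, 0, 1, 1, 1, 1, 1, 1
  R[2]: 0, 0, 1, 2, 2, 2, 2, 2, 2
  R[3]: 0, 0, 1, 2, 2, 2, 2, 3, 3
  R[4]: 0, 0, 1, 2, 2, 2, 3, 4, 4
  R[5]: 0, 0, 1, 2, 2, 2, 3, 4, 5
  R[6]: 0, 0, 1, 2, 2, 3, 4, 5, 6
  R[7]: 0, 0, 1, 2, 3, 4, 5, 6, 7
  R[8]: 0, 1, 2, 3, 4, 5, 6, 7, 8
  R[9]: 1, 2, 3, 4, 5, 6, 7, 8, 9

reading off 1-entries of Δ²R: w = (4, 3, 8, 7, 9, 6, 5, 2, 1).

6 SE-corners of the 24-cell Rothe diagram give Ess(w):

[(1, 3, 0), (3, 7, 2), (5, 6, 2), (6, 5, 2), (7, 2, 0), (8, 1, 0)]


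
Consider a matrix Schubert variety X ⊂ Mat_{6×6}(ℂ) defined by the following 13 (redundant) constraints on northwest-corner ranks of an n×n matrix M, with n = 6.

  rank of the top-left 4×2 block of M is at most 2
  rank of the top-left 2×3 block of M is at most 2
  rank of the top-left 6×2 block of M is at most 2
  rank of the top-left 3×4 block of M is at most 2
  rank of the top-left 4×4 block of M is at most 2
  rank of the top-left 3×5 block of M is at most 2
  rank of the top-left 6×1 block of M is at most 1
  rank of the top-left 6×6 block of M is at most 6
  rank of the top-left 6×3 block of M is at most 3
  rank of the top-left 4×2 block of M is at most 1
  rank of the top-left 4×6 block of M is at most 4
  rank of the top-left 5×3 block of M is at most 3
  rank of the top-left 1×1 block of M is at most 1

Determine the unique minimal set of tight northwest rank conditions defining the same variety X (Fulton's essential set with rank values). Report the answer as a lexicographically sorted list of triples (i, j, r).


Computing R[i][j] = min implied NW-rank bound (n=6, 13 conditions):

  row 1: 1  1  1  1  1  1
  row 2: 1  1  2  2  2  2
  row 3: 1  1  2  2  2  3
  row 4: 1  1  2  2  3  4
  row 5: 1  2  3  3  4  5
  row 6: 1  2  3  4  5  6

the unique w with this rank table is (1, 3, 6, 5, 2, 4).

|D(w)|=6, |Ess(w)|=3:

[(3, 5, 2), (4, 2, 1), (4, 4, 2)]


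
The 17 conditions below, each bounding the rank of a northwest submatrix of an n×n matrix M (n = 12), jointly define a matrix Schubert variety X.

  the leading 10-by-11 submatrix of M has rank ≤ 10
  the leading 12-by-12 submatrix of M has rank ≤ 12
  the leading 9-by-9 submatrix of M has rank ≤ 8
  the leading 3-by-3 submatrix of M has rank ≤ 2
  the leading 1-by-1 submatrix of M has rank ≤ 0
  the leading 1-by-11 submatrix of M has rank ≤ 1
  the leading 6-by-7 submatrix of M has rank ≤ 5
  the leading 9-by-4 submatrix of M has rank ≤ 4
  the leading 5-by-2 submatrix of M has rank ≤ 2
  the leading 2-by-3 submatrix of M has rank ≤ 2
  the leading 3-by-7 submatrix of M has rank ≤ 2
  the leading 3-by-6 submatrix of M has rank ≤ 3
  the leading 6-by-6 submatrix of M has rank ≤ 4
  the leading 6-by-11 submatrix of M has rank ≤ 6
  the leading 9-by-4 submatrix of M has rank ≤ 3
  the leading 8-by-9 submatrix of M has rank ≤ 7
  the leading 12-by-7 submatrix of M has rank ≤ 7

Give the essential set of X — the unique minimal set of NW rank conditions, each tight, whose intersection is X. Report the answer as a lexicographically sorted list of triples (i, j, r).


Reconstructing r_w from the 17 given conditions:

  0 | 1 | 1 | 1 | 1 | 1 | 1 | 1 | 1 | 1 | 1 | 1
  1 | 2 | 2 | 2 | 2 | 2 | 2 | 2 | 2 | 2 | 2 | 2
  1 | 2 | 2 | 2 | 2 | 2 | 2 | 3 | 3 | 3 | 3 | 3
  1 | 2 | 3 | 3 | 3 | 3 | 3 | 4 | 4 | 4 | 4 | 4
  1 | 2 | 3 | 3 | 4 | 4 | 4 | 5 | 5 | 5 | 5 | 5
  1 | 2 | 3 | 3 | 4 | 4 | 5 | 6 | 6 | 6 | 6 | 6
  1 | 2 | 3 | 3 | 4 | 5 | 6 | 7 | 7 | 7 | 7 | 7
  1 | 2 | 3 | 3 | 4 | 5 | 6 | 7 | 7 | 8 | 8 | 8
  1 | 2 | 3 | 3 | 4 | 5 | 6 | 7 | 8 | 9 | 9 | 9
  1 | 2 | 3 | 4 | 5 | 6 | 7 | 8 | 9 | 10 | 10 | 10
  1 | 2 | 3 | 4 | 5 | 6 | 7 | 8 | 9 | 10 | 11 | 11
  1 | 2 | 3 | 4 | 5 | 6 | 7 | 8 | 9 | 10 | 11 | 12

the unique w with this rank table is (2, 1, 8, 3, 5, 7, 6, 10, 9, 4, 11, 12).

Rothe diagram D(w) (13 cells), 5 SE-corners (essential conditions):

[(1, 1, 0), (3, 7, 2), (6, 6, 4), (8, 9, 7), (9, 4, 3)]


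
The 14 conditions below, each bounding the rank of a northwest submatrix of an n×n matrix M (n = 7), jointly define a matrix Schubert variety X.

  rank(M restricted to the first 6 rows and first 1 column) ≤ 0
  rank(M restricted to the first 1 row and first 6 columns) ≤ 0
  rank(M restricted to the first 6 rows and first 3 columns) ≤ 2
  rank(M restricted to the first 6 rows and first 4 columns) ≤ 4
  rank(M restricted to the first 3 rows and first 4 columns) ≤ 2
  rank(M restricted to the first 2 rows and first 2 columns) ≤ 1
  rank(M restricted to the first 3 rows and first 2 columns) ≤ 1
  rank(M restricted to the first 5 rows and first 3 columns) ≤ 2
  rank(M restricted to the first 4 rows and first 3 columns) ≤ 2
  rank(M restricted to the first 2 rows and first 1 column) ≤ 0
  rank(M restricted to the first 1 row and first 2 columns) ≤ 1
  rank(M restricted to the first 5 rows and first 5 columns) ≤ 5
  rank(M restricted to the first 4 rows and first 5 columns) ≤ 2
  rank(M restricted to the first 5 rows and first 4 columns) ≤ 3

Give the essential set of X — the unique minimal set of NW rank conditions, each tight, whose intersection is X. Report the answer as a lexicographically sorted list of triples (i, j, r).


Propagating the 14 rank bounds to every northwest block:

  i=1: 0 | 0 | 0 | 0 | 0 | 0 | 1
  i=2: 0 | 1 | 1 | 1 | 1 | 1 | 2
  i=3: 0 | 1 | 2 | 2 | 2 | 2 | 3
  i=4: 0 | 1 | 2 | 2 | 2 | 3 | 4
  i=5: 0 | 1 | 2 | 3 | 3 | 4 | 5
  i=6: 0 | 1 | 2 | 3 | 4 | 5 | 6
  i=7: 1 | 2 | 3 | 4 | 5 | 6 | 7

so w = (7, 2, 3, 6, 4, 5, 1).

3 SE-corners of the 13-cell Rothe diagram give Ess(w):

[(1, 6, 0), (4, 5, 2), (6, 1, 0)]


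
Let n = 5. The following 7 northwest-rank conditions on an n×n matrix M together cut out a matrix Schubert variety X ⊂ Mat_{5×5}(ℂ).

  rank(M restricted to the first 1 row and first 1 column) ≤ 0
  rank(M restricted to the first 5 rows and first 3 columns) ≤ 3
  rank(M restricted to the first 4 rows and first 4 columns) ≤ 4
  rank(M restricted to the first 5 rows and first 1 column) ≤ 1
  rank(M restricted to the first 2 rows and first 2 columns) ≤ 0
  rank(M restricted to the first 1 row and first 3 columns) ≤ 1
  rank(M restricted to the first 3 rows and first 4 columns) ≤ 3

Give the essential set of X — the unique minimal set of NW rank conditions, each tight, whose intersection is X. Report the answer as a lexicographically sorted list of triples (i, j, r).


Reconstructing r_w from the 7 given conditions:

  row 1: 0  0  1  1  1
  row 2: 0  0  1  2  2
  row 3: 1  1  2  3  3
  row 4: 1  2  3  4  4
  row 5: 1  2  3  4  5

hence w(1..5) = (3, 4, 1, 2, 5).

Fulton essential set (1 of the 4 Rothe cells):

[(2, 2, 0)]


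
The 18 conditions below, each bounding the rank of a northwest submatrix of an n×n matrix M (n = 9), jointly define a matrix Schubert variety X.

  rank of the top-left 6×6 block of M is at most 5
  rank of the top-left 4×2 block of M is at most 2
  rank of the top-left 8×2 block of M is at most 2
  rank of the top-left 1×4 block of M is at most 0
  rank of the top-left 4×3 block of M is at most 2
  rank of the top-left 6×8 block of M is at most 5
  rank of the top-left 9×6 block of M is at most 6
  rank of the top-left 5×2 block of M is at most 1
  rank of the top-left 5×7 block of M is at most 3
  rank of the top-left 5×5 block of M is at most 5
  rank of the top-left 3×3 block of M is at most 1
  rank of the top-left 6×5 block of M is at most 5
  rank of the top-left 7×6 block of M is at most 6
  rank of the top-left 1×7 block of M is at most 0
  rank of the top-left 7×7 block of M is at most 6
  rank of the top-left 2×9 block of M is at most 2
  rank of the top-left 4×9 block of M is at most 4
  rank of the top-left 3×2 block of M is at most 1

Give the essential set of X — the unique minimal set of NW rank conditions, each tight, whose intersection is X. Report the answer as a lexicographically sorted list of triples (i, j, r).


Reconstructing r_w from the 18 given conditions:

  R[1]: 0, 0, 0, 0, 0, 0, 0, 1, 1
  R[2]: 1, 1, 1, 1, 1, 1, 1, 2, 2
  R[3]: 1, 1, 1, 2, 2, 2, 2, 3, 3
  R[4]: 1, 1, 2, 3, 3, 3, 3, 4, 4
  R[5]: 1, 1, 2, 3, 3, 3, 3, 4, 5
  R[6]: 1, 2, 3, 4, 4, 4, 4, 5, 6
  R[7]: 1, 2, 3, 4, 5, 5, 5, 6, 7
  R[8]: 1, 2, 3, 4, 5, 6, 6, 7, 8
  R[9]: 1, 2, 3, 4, 5, 6, 7, 8, 9

reading off 1-entries of Δ²R: w = (8, 1, 4, 3, 9, 2, 5, 6, 7).

|D(w)|=14, |Ess(w)|=4:

[(1, 7, 0), (3, 3, 1), (5, 2, 1), (5, 7, 3)]


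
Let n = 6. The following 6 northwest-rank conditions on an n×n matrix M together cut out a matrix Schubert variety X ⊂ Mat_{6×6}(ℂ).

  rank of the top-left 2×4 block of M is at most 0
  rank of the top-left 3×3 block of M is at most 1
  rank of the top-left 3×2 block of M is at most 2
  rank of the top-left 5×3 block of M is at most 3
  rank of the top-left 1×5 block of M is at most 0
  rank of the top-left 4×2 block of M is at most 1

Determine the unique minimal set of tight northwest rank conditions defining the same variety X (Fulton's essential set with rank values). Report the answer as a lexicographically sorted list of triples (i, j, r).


Rank table r_w(6×6) implied by the 6 constraints:

  i=1: 0 | 0 | 0 | 0 | 0 | 1
  i=2: 0 | 0 | 0 | 0 | 1 | 2
  i=3: 1 | 1 | 1 | 1 | 2 | 3
  i=4: 1 | 1 | 2 | 2 | 3 | 4
  i=5: 1 | 2 | 3 | 3 | 4 | 5
  i=6: 1 | 2 | 3 | 4 | 5 | 6

the unique w with this rank table is (6, 5, 1, 3, 2, 4).

3 SE-corners of the 10-cell Rothe diagram give Ess(w):

[(1, 5, 0), (2, 4, 0), (4, 2, 1)]


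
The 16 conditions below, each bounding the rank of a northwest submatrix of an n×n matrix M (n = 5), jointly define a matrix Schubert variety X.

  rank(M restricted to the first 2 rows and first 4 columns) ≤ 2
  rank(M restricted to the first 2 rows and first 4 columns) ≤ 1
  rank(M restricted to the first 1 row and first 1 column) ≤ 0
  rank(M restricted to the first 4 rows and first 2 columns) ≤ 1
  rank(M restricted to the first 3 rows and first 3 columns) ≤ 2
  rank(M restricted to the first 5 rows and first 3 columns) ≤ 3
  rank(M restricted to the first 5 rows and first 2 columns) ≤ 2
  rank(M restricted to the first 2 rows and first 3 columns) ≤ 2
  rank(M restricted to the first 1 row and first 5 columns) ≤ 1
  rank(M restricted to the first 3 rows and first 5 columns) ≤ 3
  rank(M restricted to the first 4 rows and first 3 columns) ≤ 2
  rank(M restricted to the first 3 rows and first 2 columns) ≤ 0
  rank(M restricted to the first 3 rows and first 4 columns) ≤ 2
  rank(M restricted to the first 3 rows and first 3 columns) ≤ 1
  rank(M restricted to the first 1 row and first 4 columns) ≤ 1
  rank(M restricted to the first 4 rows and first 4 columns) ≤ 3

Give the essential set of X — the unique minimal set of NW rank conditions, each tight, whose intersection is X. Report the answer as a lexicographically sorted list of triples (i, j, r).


Rank table r_w(5×5) implied by the 16 constraints:

  R[1]: 0, 0, 1, 1, 1
  R[2]: 0, 0, 1, 1, 2
  R[3]: 0, 0, 1, 2, 3
  R[4]: 1, 1, 2, 3, 4
  R[5]: 1, 2, 3, 4, 5

the unique w with this rank table is (3, 5, 4, 1, 2).

Rothe diagram D(w) (7 cells), 2 SE-corners (essential conditions):

[(2, 4, 1), (3, 2, 0)]


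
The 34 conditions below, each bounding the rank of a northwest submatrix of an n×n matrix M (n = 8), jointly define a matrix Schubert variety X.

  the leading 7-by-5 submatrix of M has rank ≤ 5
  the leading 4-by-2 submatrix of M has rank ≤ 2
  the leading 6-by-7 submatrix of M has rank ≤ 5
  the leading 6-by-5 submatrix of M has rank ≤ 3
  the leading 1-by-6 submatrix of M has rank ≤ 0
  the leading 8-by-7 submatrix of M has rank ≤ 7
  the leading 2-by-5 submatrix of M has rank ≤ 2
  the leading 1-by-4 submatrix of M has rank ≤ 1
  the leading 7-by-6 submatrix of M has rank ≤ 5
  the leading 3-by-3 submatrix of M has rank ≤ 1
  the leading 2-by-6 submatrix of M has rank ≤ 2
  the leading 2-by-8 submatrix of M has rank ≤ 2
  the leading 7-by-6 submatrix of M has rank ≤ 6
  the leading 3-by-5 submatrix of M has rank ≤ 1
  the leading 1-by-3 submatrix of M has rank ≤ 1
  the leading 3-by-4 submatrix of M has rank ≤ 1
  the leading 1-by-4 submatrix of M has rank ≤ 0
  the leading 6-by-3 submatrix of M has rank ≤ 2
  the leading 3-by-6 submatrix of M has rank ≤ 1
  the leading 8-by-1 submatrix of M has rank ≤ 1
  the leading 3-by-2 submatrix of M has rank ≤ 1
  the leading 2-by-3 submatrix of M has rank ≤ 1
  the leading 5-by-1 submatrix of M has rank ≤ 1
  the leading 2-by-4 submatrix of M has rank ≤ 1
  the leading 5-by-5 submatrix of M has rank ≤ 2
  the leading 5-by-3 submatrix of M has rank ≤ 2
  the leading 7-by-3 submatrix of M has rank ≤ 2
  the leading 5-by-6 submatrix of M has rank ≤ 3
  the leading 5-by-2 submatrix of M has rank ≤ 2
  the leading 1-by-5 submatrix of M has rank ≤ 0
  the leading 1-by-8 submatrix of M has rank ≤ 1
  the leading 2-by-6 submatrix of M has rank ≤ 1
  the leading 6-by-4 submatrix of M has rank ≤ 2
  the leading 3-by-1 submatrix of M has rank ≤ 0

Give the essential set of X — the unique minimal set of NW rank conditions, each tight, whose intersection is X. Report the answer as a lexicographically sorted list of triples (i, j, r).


Computing R[i][j] = min implied NW-rank bound (n=8, 34 conditions):

  R[1]: 0 | 0 | 0 | 0 | 0 | 0 | 1 | 1
  R[2]: 0 | 1 | 1 | 1 | 1 | 1 | 2 | 2
  R[3]: 0 | 1 | 1 | 1 | 1 | 1 | 2 | 3
  R[4]: 1 | 2 | 2 | 2 | 2 | 2 | 3 | 4
  R[5]: 1 | 2 | 2 | 2 | 2 | 3 | 4 | 5
  R[6]: 1 | 2 | 2 | 2 | 3 | 4 | 5 | 6
  R[7]: 1 | 2 | 2 | 3 | 4 | 5 | 6 | 7
  R[8]: 1 | 2 | 3 | 4 | 5 | 6 | 7 | 8

second differences of R give the permutation w = (7, 2, 8, 1, 6, 5, 4, 3).

D(w) has 18 cells with 6 SE-corners; essential set:

[(1, 6, 0), (3, 1, 0), (3, 6, 1), (5, 5, 2), (6, 4, 2), (7, 3, 2)]
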